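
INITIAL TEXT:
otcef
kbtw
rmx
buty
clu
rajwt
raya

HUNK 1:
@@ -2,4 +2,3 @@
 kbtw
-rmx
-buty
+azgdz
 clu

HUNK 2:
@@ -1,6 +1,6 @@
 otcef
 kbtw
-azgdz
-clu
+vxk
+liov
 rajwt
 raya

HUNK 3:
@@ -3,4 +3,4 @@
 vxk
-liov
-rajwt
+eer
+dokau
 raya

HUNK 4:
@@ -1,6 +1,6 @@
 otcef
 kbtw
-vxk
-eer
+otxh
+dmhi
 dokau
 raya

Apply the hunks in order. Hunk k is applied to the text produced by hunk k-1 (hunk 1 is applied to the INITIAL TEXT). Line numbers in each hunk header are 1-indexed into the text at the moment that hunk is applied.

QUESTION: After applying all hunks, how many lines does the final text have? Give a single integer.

Answer: 6

Derivation:
Hunk 1: at line 2 remove [rmx,buty] add [azgdz] -> 6 lines: otcef kbtw azgdz clu rajwt raya
Hunk 2: at line 1 remove [azgdz,clu] add [vxk,liov] -> 6 lines: otcef kbtw vxk liov rajwt raya
Hunk 3: at line 3 remove [liov,rajwt] add [eer,dokau] -> 6 lines: otcef kbtw vxk eer dokau raya
Hunk 4: at line 1 remove [vxk,eer] add [otxh,dmhi] -> 6 lines: otcef kbtw otxh dmhi dokau raya
Final line count: 6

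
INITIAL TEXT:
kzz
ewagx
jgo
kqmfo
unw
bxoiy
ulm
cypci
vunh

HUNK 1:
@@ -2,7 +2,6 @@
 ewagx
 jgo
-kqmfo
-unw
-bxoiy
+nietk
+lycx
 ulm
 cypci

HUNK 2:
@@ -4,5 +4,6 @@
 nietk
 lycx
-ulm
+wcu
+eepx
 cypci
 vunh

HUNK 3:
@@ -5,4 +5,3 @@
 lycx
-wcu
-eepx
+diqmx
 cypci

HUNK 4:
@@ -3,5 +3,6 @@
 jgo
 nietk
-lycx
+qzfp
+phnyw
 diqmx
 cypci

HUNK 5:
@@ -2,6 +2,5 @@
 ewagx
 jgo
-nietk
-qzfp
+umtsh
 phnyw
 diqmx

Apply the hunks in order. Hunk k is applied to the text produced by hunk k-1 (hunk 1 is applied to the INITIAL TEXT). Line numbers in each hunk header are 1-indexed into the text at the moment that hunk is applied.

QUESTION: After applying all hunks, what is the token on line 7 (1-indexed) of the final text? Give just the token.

Answer: cypci

Derivation:
Hunk 1: at line 2 remove [kqmfo,unw,bxoiy] add [nietk,lycx] -> 8 lines: kzz ewagx jgo nietk lycx ulm cypci vunh
Hunk 2: at line 4 remove [ulm] add [wcu,eepx] -> 9 lines: kzz ewagx jgo nietk lycx wcu eepx cypci vunh
Hunk 3: at line 5 remove [wcu,eepx] add [diqmx] -> 8 lines: kzz ewagx jgo nietk lycx diqmx cypci vunh
Hunk 4: at line 3 remove [lycx] add [qzfp,phnyw] -> 9 lines: kzz ewagx jgo nietk qzfp phnyw diqmx cypci vunh
Hunk 5: at line 2 remove [nietk,qzfp] add [umtsh] -> 8 lines: kzz ewagx jgo umtsh phnyw diqmx cypci vunh
Final line 7: cypci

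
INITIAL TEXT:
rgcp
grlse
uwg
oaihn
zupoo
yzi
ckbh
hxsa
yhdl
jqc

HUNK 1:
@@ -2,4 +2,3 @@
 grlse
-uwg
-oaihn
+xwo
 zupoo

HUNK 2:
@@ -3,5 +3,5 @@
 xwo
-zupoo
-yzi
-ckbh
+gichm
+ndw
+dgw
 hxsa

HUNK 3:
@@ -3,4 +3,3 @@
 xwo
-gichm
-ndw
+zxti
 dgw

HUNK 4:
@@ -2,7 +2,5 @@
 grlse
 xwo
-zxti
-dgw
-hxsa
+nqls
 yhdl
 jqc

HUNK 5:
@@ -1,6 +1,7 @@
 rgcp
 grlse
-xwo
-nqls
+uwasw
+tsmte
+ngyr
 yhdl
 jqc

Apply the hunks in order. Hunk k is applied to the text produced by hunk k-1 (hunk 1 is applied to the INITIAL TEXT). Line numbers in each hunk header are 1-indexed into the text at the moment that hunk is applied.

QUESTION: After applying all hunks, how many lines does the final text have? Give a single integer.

Hunk 1: at line 2 remove [uwg,oaihn] add [xwo] -> 9 lines: rgcp grlse xwo zupoo yzi ckbh hxsa yhdl jqc
Hunk 2: at line 3 remove [zupoo,yzi,ckbh] add [gichm,ndw,dgw] -> 9 lines: rgcp grlse xwo gichm ndw dgw hxsa yhdl jqc
Hunk 3: at line 3 remove [gichm,ndw] add [zxti] -> 8 lines: rgcp grlse xwo zxti dgw hxsa yhdl jqc
Hunk 4: at line 2 remove [zxti,dgw,hxsa] add [nqls] -> 6 lines: rgcp grlse xwo nqls yhdl jqc
Hunk 5: at line 1 remove [xwo,nqls] add [uwasw,tsmte,ngyr] -> 7 lines: rgcp grlse uwasw tsmte ngyr yhdl jqc
Final line count: 7

Answer: 7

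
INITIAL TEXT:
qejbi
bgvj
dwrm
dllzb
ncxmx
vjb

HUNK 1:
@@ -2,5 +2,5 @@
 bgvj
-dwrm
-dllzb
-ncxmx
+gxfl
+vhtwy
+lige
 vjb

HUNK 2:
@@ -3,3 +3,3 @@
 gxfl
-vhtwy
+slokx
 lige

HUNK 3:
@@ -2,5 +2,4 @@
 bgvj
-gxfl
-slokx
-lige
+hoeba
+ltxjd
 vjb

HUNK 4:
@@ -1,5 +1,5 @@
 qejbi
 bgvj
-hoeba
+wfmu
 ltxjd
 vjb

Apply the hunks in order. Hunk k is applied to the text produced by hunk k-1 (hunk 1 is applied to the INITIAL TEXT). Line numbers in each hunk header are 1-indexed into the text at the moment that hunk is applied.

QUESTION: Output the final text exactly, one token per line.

Hunk 1: at line 2 remove [dwrm,dllzb,ncxmx] add [gxfl,vhtwy,lige] -> 6 lines: qejbi bgvj gxfl vhtwy lige vjb
Hunk 2: at line 3 remove [vhtwy] add [slokx] -> 6 lines: qejbi bgvj gxfl slokx lige vjb
Hunk 3: at line 2 remove [gxfl,slokx,lige] add [hoeba,ltxjd] -> 5 lines: qejbi bgvj hoeba ltxjd vjb
Hunk 4: at line 1 remove [hoeba] add [wfmu] -> 5 lines: qejbi bgvj wfmu ltxjd vjb

Answer: qejbi
bgvj
wfmu
ltxjd
vjb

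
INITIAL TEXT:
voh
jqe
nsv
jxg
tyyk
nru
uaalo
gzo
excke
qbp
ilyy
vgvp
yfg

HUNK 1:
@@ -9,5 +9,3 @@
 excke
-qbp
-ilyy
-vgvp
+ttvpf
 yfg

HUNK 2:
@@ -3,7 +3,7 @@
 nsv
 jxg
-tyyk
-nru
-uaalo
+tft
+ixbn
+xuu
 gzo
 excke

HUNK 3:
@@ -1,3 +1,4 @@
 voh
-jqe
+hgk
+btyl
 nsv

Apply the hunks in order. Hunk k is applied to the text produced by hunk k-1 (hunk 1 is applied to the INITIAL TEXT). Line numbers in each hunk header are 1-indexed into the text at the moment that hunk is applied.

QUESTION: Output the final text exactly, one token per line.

Answer: voh
hgk
btyl
nsv
jxg
tft
ixbn
xuu
gzo
excke
ttvpf
yfg

Derivation:
Hunk 1: at line 9 remove [qbp,ilyy,vgvp] add [ttvpf] -> 11 lines: voh jqe nsv jxg tyyk nru uaalo gzo excke ttvpf yfg
Hunk 2: at line 3 remove [tyyk,nru,uaalo] add [tft,ixbn,xuu] -> 11 lines: voh jqe nsv jxg tft ixbn xuu gzo excke ttvpf yfg
Hunk 3: at line 1 remove [jqe] add [hgk,btyl] -> 12 lines: voh hgk btyl nsv jxg tft ixbn xuu gzo excke ttvpf yfg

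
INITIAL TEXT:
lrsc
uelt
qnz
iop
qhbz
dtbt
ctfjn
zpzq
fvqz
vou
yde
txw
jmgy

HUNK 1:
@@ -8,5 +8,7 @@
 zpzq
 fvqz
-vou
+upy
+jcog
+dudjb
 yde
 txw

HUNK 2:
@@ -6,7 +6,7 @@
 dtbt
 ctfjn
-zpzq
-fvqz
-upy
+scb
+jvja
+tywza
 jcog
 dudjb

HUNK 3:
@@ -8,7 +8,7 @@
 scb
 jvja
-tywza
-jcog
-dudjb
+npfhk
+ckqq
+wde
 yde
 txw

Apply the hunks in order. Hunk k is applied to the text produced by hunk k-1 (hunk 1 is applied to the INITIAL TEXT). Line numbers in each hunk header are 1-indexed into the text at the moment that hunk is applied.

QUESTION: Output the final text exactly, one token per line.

Answer: lrsc
uelt
qnz
iop
qhbz
dtbt
ctfjn
scb
jvja
npfhk
ckqq
wde
yde
txw
jmgy

Derivation:
Hunk 1: at line 8 remove [vou] add [upy,jcog,dudjb] -> 15 lines: lrsc uelt qnz iop qhbz dtbt ctfjn zpzq fvqz upy jcog dudjb yde txw jmgy
Hunk 2: at line 6 remove [zpzq,fvqz,upy] add [scb,jvja,tywza] -> 15 lines: lrsc uelt qnz iop qhbz dtbt ctfjn scb jvja tywza jcog dudjb yde txw jmgy
Hunk 3: at line 8 remove [tywza,jcog,dudjb] add [npfhk,ckqq,wde] -> 15 lines: lrsc uelt qnz iop qhbz dtbt ctfjn scb jvja npfhk ckqq wde yde txw jmgy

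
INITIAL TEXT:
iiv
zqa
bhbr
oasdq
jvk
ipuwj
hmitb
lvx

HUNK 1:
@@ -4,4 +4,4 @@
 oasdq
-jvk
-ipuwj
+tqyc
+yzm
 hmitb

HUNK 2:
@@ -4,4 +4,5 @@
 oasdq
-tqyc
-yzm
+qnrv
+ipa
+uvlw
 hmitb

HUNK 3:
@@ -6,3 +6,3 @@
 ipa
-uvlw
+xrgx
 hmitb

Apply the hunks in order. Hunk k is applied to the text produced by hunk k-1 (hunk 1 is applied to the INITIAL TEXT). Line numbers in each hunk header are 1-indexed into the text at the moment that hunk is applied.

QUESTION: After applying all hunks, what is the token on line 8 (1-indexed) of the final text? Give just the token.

Hunk 1: at line 4 remove [jvk,ipuwj] add [tqyc,yzm] -> 8 lines: iiv zqa bhbr oasdq tqyc yzm hmitb lvx
Hunk 2: at line 4 remove [tqyc,yzm] add [qnrv,ipa,uvlw] -> 9 lines: iiv zqa bhbr oasdq qnrv ipa uvlw hmitb lvx
Hunk 3: at line 6 remove [uvlw] add [xrgx] -> 9 lines: iiv zqa bhbr oasdq qnrv ipa xrgx hmitb lvx
Final line 8: hmitb

Answer: hmitb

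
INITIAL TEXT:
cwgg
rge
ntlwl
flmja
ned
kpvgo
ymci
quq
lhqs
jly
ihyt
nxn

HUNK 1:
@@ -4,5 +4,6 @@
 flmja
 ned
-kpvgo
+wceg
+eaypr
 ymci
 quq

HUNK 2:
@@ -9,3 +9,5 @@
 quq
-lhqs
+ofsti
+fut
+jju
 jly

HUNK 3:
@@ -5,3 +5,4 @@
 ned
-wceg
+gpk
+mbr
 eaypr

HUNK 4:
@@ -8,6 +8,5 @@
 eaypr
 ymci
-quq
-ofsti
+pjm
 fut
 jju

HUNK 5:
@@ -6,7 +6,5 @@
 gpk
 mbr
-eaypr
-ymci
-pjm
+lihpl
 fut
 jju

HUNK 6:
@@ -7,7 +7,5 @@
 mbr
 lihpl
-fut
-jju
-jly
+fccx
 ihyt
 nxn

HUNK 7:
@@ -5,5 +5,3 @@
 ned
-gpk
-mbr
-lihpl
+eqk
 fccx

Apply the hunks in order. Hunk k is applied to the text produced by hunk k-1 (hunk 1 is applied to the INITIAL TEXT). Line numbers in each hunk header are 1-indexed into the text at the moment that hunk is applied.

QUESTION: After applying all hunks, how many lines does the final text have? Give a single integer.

Hunk 1: at line 4 remove [kpvgo] add [wceg,eaypr] -> 13 lines: cwgg rge ntlwl flmja ned wceg eaypr ymci quq lhqs jly ihyt nxn
Hunk 2: at line 9 remove [lhqs] add [ofsti,fut,jju] -> 15 lines: cwgg rge ntlwl flmja ned wceg eaypr ymci quq ofsti fut jju jly ihyt nxn
Hunk 3: at line 5 remove [wceg] add [gpk,mbr] -> 16 lines: cwgg rge ntlwl flmja ned gpk mbr eaypr ymci quq ofsti fut jju jly ihyt nxn
Hunk 4: at line 8 remove [quq,ofsti] add [pjm] -> 15 lines: cwgg rge ntlwl flmja ned gpk mbr eaypr ymci pjm fut jju jly ihyt nxn
Hunk 5: at line 6 remove [eaypr,ymci,pjm] add [lihpl] -> 13 lines: cwgg rge ntlwl flmja ned gpk mbr lihpl fut jju jly ihyt nxn
Hunk 6: at line 7 remove [fut,jju,jly] add [fccx] -> 11 lines: cwgg rge ntlwl flmja ned gpk mbr lihpl fccx ihyt nxn
Hunk 7: at line 5 remove [gpk,mbr,lihpl] add [eqk] -> 9 lines: cwgg rge ntlwl flmja ned eqk fccx ihyt nxn
Final line count: 9

Answer: 9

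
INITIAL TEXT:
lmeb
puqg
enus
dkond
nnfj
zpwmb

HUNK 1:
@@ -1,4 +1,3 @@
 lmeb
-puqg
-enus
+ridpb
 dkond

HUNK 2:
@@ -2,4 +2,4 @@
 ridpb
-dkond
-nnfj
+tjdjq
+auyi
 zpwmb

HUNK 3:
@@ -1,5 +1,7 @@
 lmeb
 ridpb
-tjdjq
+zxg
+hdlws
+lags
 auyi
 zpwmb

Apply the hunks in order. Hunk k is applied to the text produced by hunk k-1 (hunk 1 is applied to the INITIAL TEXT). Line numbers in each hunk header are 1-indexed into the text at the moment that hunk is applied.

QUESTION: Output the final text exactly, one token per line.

Hunk 1: at line 1 remove [puqg,enus] add [ridpb] -> 5 lines: lmeb ridpb dkond nnfj zpwmb
Hunk 2: at line 2 remove [dkond,nnfj] add [tjdjq,auyi] -> 5 lines: lmeb ridpb tjdjq auyi zpwmb
Hunk 3: at line 1 remove [tjdjq] add [zxg,hdlws,lags] -> 7 lines: lmeb ridpb zxg hdlws lags auyi zpwmb

Answer: lmeb
ridpb
zxg
hdlws
lags
auyi
zpwmb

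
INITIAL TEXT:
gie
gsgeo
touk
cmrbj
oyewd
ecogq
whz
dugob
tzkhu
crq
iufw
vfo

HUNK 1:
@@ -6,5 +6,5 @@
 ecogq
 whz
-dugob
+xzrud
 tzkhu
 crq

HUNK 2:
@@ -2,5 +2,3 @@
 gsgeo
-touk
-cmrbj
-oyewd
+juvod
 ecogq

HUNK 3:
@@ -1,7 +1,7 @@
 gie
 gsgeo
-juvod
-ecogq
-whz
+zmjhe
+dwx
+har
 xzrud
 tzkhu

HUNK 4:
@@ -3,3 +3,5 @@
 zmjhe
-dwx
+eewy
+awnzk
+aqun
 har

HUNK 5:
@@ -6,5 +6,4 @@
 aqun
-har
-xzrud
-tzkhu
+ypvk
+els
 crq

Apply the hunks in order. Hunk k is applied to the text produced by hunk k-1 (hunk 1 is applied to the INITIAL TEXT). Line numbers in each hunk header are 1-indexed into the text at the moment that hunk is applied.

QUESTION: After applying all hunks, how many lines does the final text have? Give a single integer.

Answer: 11

Derivation:
Hunk 1: at line 6 remove [dugob] add [xzrud] -> 12 lines: gie gsgeo touk cmrbj oyewd ecogq whz xzrud tzkhu crq iufw vfo
Hunk 2: at line 2 remove [touk,cmrbj,oyewd] add [juvod] -> 10 lines: gie gsgeo juvod ecogq whz xzrud tzkhu crq iufw vfo
Hunk 3: at line 1 remove [juvod,ecogq,whz] add [zmjhe,dwx,har] -> 10 lines: gie gsgeo zmjhe dwx har xzrud tzkhu crq iufw vfo
Hunk 4: at line 3 remove [dwx] add [eewy,awnzk,aqun] -> 12 lines: gie gsgeo zmjhe eewy awnzk aqun har xzrud tzkhu crq iufw vfo
Hunk 5: at line 6 remove [har,xzrud,tzkhu] add [ypvk,els] -> 11 lines: gie gsgeo zmjhe eewy awnzk aqun ypvk els crq iufw vfo
Final line count: 11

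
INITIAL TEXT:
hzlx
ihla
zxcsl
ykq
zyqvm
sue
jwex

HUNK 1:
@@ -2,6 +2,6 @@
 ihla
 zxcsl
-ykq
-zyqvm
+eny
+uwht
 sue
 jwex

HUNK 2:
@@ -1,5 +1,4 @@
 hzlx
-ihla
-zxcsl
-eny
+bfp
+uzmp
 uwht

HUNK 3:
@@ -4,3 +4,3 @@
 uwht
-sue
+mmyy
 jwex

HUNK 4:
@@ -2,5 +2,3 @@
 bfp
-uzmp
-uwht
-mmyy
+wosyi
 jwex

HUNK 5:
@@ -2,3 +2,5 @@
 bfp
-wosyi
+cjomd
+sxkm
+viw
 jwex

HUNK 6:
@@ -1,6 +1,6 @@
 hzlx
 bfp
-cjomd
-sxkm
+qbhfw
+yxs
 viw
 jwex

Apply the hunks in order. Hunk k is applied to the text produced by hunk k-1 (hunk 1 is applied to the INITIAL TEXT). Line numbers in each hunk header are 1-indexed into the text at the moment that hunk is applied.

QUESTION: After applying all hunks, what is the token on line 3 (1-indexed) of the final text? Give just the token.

Answer: qbhfw

Derivation:
Hunk 1: at line 2 remove [ykq,zyqvm] add [eny,uwht] -> 7 lines: hzlx ihla zxcsl eny uwht sue jwex
Hunk 2: at line 1 remove [ihla,zxcsl,eny] add [bfp,uzmp] -> 6 lines: hzlx bfp uzmp uwht sue jwex
Hunk 3: at line 4 remove [sue] add [mmyy] -> 6 lines: hzlx bfp uzmp uwht mmyy jwex
Hunk 4: at line 2 remove [uzmp,uwht,mmyy] add [wosyi] -> 4 lines: hzlx bfp wosyi jwex
Hunk 5: at line 2 remove [wosyi] add [cjomd,sxkm,viw] -> 6 lines: hzlx bfp cjomd sxkm viw jwex
Hunk 6: at line 1 remove [cjomd,sxkm] add [qbhfw,yxs] -> 6 lines: hzlx bfp qbhfw yxs viw jwex
Final line 3: qbhfw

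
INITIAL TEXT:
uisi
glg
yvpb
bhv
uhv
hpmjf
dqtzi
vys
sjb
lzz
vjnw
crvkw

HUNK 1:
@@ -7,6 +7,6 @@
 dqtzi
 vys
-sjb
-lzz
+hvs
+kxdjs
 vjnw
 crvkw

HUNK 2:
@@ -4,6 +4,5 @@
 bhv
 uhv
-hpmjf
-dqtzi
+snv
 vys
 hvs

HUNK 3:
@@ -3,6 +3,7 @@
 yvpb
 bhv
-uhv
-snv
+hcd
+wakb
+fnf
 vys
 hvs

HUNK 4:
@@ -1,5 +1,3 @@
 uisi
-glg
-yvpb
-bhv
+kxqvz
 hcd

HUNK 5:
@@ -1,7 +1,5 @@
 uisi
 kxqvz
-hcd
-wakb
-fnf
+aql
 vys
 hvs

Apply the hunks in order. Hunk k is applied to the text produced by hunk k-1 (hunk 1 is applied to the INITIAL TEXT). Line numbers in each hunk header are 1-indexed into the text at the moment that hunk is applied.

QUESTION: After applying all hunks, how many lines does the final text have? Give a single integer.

Hunk 1: at line 7 remove [sjb,lzz] add [hvs,kxdjs] -> 12 lines: uisi glg yvpb bhv uhv hpmjf dqtzi vys hvs kxdjs vjnw crvkw
Hunk 2: at line 4 remove [hpmjf,dqtzi] add [snv] -> 11 lines: uisi glg yvpb bhv uhv snv vys hvs kxdjs vjnw crvkw
Hunk 3: at line 3 remove [uhv,snv] add [hcd,wakb,fnf] -> 12 lines: uisi glg yvpb bhv hcd wakb fnf vys hvs kxdjs vjnw crvkw
Hunk 4: at line 1 remove [glg,yvpb,bhv] add [kxqvz] -> 10 lines: uisi kxqvz hcd wakb fnf vys hvs kxdjs vjnw crvkw
Hunk 5: at line 1 remove [hcd,wakb,fnf] add [aql] -> 8 lines: uisi kxqvz aql vys hvs kxdjs vjnw crvkw
Final line count: 8

Answer: 8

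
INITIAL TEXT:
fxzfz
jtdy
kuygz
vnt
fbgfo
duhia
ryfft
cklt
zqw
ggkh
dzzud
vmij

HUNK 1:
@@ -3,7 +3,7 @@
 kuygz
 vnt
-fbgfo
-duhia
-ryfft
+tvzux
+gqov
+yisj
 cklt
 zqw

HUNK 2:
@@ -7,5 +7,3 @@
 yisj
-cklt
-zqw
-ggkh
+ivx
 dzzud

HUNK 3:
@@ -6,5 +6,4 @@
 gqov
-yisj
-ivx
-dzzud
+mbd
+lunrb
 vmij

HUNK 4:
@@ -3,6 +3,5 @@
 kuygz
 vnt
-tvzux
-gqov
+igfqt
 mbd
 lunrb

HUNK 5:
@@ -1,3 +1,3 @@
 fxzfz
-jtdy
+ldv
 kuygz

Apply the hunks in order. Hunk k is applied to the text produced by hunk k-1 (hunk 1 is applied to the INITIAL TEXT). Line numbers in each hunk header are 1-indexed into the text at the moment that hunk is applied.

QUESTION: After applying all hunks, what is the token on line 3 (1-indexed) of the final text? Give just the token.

Hunk 1: at line 3 remove [fbgfo,duhia,ryfft] add [tvzux,gqov,yisj] -> 12 lines: fxzfz jtdy kuygz vnt tvzux gqov yisj cklt zqw ggkh dzzud vmij
Hunk 2: at line 7 remove [cklt,zqw,ggkh] add [ivx] -> 10 lines: fxzfz jtdy kuygz vnt tvzux gqov yisj ivx dzzud vmij
Hunk 3: at line 6 remove [yisj,ivx,dzzud] add [mbd,lunrb] -> 9 lines: fxzfz jtdy kuygz vnt tvzux gqov mbd lunrb vmij
Hunk 4: at line 3 remove [tvzux,gqov] add [igfqt] -> 8 lines: fxzfz jtdy kuygz vnt igfqt mbd lunrb vmij
Hunk 5: at line 1 remove [jtdy] add [ldv] -> 8 lines: fxzfz ldv kuygz vnt igfqt mbd lunrb vmij
Final line 3: kuygz

Answer: kuygz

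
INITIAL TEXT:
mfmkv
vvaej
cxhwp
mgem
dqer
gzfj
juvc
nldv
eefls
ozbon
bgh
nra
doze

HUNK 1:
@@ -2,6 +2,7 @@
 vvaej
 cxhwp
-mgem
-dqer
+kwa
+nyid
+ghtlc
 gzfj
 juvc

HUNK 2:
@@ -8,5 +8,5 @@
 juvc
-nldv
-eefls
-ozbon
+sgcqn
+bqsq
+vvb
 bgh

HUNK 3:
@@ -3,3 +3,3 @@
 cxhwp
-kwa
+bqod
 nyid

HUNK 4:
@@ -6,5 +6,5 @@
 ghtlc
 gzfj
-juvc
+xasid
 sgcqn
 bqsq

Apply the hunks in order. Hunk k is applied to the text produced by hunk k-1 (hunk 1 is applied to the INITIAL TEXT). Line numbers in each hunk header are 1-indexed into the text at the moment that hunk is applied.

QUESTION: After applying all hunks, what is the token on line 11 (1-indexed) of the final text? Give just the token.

Answer: vvb

Derivation:
Hunk 1: at line 2 remove [mgem,dqer] add [kwa,nyid,ghtlc] -> 14 lines: mfmkv vvaej cxhwp kwa nyid ghtlc gzfj juvc nldv eefls ozbon bgh nra doze
Hunk 2: at line 8 remove [nldv,eefls,ozbon] add [sgcqn,bqsq,vvb] -> 14 lines: mfmkv vvaej cxhwp kwa nyid ghtlc gzfj juvc sgcqn bqsq vvb bgh nra doze
Hunk 3: at line 3 remove [kwa] add [bqod] -> 14 lines: mfmkv vvaej cxhwp bqod nyid ghtlc gzfj juvc sgcqn bqsq vvb bgh nra doze
Hunk 4: at line 6 remove [juvc] add [xasid] -> 14 lines: mfmkv vvaej cxhwp bqod nyid ghtlc gzfj xasid sgcqn bqsq vvb bgh nra doze
Final line 11: vvb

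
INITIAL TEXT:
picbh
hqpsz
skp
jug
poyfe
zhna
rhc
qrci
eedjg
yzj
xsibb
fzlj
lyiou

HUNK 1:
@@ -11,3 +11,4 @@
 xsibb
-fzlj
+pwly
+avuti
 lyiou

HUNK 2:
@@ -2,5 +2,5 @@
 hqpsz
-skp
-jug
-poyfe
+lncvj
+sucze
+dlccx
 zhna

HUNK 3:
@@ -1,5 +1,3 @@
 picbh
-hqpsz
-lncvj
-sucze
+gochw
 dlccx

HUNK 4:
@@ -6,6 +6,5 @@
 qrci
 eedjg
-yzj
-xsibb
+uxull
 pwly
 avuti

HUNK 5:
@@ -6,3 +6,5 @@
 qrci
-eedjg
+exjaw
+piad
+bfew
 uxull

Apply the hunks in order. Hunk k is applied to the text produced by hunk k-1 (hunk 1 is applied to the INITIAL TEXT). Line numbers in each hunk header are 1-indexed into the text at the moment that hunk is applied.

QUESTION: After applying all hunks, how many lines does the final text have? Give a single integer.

Hunk 1: at line 11 remove [fzlj] add [pwly,avuti] -> 14 lines: picbh hqpsz skp jug poyfe zhna rhc qrci eedjg yzj xsibb pwly avuti lyiou
Hunk 2: at line 2 remove [skp,jug,poyfe] add [lncvj,sucze,dlccx] -> 14 lines: picbh hqpsz lncvj sucze dlccx zhna rhc qrci eedjg yzj xsibb pwly avuti lyiou
Hunk 3: at line 1 remove [hqpsz,lncvj,sucze] add [gochw] -> 12 lines: picbh gochw dlccx zhna rhc qrci eedjg yzj xsibb pwly avuti lyiou
Hunk 4: at line 6 remove [yzj,xsibb] add [uxull] -> 11 lines: picbh gochw dlccx zhna rhc qrci eedjg uxull pwly avuti lyiou
Hunk 5: at line 6 remove [eedjg] add [exjaw,piad,bfew] -> 13 lines: picbh gochw dlccx zhna rhc qrci exjaw piad bfew uxull pwly avuti lyiou
Final line count: 13

Answer: 13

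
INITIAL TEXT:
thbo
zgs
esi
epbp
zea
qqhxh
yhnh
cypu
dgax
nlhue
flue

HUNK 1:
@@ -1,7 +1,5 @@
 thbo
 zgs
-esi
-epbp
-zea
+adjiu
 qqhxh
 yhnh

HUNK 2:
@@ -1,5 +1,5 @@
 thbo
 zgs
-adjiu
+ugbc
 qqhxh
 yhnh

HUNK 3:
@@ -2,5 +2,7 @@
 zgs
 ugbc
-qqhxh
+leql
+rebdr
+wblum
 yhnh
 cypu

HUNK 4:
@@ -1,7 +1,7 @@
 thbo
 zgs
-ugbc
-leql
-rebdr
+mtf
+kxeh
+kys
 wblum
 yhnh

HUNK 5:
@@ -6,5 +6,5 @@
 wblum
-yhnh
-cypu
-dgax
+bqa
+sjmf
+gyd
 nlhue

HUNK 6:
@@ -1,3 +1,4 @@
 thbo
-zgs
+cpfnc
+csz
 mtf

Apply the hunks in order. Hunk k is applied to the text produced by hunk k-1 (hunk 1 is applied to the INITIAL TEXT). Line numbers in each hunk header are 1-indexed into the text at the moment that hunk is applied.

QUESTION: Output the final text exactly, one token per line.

Hunk 1: at line 1 remove [esi,epbp,zea] add [adjiu] -> 9 lines: thbo zgs adjiu qqhxh yhnh cypu dgax nlhue flue
Hunk 2: at line 1 remove [adjiu] add [ugbc] -> 9 lines: thbo zgs ugbc qqhxh yhnh cypu dgax nlhue flue
Hunk 3: at line 2 remove [qqhxh] add [leql,rebdr,wblum] -> 11 lines: thbo zgs ugbc leql rebdr wblum yhnh cypu dgax nlhue flue
Hunk 4: at line 1 remove [ugbc,leql,rebdr] add [mtf,kxeh,kys] -> 11 lines: thbo zgs mtf kxeh kys wblum yhnh cypu dgax nlhue flue
Hunk 5: at line 6 remove [yhnh,cypu,dgax] add [bqa,sjmf,gyd] -> 11 lines: thbo zgs mtf kxeh kys wblum bqa sjmf gyd nlhue flue
Hunk 6: at line 1 remove [zgs] add [cpfnc,csz] -> 12 lines: thbo cpfnc csz mtf kxeh kys wblum bqa sjmf gyd nlhue flue

Answer: thbo
cpfnc
csz
mtf
kxeh
kys
wblum
bqa
sjmf
gyd
nlhue
flue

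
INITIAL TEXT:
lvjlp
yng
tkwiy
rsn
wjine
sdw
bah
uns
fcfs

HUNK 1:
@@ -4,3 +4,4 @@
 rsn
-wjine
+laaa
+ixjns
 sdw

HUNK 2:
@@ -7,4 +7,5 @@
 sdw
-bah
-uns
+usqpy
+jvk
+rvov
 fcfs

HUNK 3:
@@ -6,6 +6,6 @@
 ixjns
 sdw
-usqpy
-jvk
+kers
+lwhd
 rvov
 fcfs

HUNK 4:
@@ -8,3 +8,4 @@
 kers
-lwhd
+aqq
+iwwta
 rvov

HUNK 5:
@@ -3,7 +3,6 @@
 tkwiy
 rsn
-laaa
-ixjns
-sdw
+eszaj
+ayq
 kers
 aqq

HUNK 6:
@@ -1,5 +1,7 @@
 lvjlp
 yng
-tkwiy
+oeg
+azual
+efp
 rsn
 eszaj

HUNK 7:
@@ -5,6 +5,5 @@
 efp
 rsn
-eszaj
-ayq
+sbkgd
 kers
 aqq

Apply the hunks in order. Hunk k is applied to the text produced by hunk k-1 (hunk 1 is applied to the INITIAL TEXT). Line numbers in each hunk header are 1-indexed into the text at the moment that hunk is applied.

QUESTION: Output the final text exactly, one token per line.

Answer: lvjlp
yng
oeg
azual
efp
rsn
sbkgd
kers
aqq
iwwta
rvov
fcfs

Derivation:
Hunk 1: at line 4 remove [wjine] add [laaa,ixjns] -> 10 lines: lvjlp yng tkwiy rsn laaa ixjns sdw bah uns fcfs
Hunk 2: at line 7 remove [bah,uns] add [usqpy,jvk,rvov] -> 11 lines: lvjlp yng tkwiy rsn laaa ixjns sdw usqpy jvk rvov fcfs
Hunk 3: at line 6 remove [usqpy,jvk] add [kers,lwhd] -> 11 lines: lvjlp yng tkwiy rsn laaa ixjns sdw kers lwhd rvov fcfs
Hunk 4: at line 8 remove [lwhd] add [aqq,iwwta] -> 12 lines: lvjlp yng tkwiy rsn laaa ixjns sdw kers aqq iwwta rvov fcfs
Hunk 5: at line 3 remove [laaa,ixjns,sdw] add [eszaj,ayq] -> 11 lines: lvjlp yng tkwiy rsn eszaj ayq kers aqq iwwta rvov fcfs
Hunk 6: at line 1 remove [tkwiy] add [oeg,azual,efp] -> 13 lines: lvjlp yng oeg azual efp rsn eszaj ayq kers aqq iwwta rvov fcfs
Hunk 7: at line 5 remove [eszaj,ayq] add [sbkgd] -> 12 lines: lvjlp yng oeg azual efp rsn sbkgd kers aqq iwwta rvov fcfs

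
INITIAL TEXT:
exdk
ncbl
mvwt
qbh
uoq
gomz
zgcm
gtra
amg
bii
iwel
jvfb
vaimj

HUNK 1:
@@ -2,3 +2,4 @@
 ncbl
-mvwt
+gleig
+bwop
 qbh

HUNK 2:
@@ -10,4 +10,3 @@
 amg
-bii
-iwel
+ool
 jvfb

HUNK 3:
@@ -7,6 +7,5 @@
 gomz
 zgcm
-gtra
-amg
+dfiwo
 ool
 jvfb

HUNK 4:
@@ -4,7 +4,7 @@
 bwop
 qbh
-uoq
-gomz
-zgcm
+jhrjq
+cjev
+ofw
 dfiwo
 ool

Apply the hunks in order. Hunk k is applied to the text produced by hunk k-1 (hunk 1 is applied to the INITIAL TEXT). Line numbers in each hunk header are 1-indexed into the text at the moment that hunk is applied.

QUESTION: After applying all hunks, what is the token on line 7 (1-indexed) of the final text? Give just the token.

Answer: cjev

Derivation:
Hunk 1: at line 2 remove [mvwt] add [gleig,bwop] -> 14 lines: exdk ncbl gleig bwop qbh uoq gomz zgcm gtra amg bii iwel jvfb vaimj
Hunk 2: at line 10 remove [bii,iwel] add [ool] -> 13 lines: exdk ncbl gleig bwop qbh uoq gomz zgcm gtra amg ool jvfb vaimj
Hunk 3: at line 7 remove [gtra,amg] add [dfiwo] -> 12 lines: exdk ncbl gleig bwop qbh uoq gomz zgcm dfiwo ool jvfb vaimj
Hunk 4: at line 4 remove [uoq,gomz,zgcm] add [jhrjq,cjev,ofw] -> 12 lines: exdk ncbl gleig bwop qbh jhrjq cjev ofw dfiwo ool jvfb vaimj
Final line 7: cjev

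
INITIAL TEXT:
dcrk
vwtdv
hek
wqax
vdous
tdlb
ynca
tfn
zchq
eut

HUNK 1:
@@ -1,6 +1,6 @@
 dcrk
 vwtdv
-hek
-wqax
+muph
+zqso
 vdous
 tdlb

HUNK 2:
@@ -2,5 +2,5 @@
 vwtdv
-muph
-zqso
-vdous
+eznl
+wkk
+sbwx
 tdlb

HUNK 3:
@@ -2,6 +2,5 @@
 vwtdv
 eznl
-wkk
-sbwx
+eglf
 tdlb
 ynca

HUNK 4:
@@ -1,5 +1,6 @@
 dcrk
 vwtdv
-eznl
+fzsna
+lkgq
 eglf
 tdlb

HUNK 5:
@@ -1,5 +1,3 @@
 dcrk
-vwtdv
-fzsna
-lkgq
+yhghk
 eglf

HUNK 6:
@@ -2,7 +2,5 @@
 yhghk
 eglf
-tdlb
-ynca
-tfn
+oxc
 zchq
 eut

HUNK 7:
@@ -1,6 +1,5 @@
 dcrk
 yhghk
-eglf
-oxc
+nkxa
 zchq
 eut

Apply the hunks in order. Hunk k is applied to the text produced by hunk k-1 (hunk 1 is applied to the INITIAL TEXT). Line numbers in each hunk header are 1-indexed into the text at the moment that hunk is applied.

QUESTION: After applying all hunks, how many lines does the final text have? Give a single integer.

Hunk 1: at line 1 remove [hek,wqax] add [muph,zqso] -> 10 lines: dcrk vwtdv muph zqso vdous tdlb ynca tfn zchq eut
Hunk 2: at line 2 remove [muph,zqso,vdous] add [eznl,wkk,sbwx] -> 10 lines: dcrk vwtdv eznl wkk sbwx tdlb ynca tfn zchq eut
Hunk 3: at line 2 remove [wkk,sbwx] add [eglf] -> 9 lines: dcrk vwtdv eznl eglf tdlb ynca tfn zchq eut
Hunk 4: at line 1 remove [eznl] add [fzsna,lkgq] -> 10 lines: dcrk vwtdv fzsna lkgq eglf tdlb ynca tfn zchq eut
Hunk 5: at line 1 remove [vwtdv,fzsna,lkgq] add [yhghk] -> 8 lines: dcrk yhghk eglf tdlb ynca tfn zchq eut
Hunk 6: at line 2 remove [tdlb,ynca,tfn] add [oxc] -> 6 lines: dcrk yhghk eglf oxc zchq eut
Hunk 7: at line 1 remove [eglf,oxc] add [nkxa] -> 5 lines: dcrk yhghk nkxa zchq eut
Final line count: 5

Answer: 5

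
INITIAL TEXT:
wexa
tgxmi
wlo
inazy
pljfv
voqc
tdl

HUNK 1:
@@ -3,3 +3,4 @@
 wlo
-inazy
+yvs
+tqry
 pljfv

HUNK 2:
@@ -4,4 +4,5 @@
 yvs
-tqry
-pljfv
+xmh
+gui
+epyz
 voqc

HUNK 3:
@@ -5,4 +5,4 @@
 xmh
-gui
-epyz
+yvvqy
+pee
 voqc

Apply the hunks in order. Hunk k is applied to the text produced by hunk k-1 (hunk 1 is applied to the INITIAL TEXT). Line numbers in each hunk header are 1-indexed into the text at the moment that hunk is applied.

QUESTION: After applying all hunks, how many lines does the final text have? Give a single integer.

Hunk 1: at line 3 remove [inazy] add [yvs,tqry] -> 8 lines: wexa tgxmi wlo yvs tqry pljfv voqc tdl
Hunk 2: at line 4 remove [tqry,pljfv] add [xmh,gui,epyz] -> 9 lines: wexa tgxmi wlo yvs xmh gui epyz voqc tdl
Hunk 3: at line 5 remove [gui,epyz] add [yvvqy,pee] -> 9 lines: wexa tgxmi wlo yvs xmh yvvqy pee voqc tdl
Final line count: 9

Answer: 9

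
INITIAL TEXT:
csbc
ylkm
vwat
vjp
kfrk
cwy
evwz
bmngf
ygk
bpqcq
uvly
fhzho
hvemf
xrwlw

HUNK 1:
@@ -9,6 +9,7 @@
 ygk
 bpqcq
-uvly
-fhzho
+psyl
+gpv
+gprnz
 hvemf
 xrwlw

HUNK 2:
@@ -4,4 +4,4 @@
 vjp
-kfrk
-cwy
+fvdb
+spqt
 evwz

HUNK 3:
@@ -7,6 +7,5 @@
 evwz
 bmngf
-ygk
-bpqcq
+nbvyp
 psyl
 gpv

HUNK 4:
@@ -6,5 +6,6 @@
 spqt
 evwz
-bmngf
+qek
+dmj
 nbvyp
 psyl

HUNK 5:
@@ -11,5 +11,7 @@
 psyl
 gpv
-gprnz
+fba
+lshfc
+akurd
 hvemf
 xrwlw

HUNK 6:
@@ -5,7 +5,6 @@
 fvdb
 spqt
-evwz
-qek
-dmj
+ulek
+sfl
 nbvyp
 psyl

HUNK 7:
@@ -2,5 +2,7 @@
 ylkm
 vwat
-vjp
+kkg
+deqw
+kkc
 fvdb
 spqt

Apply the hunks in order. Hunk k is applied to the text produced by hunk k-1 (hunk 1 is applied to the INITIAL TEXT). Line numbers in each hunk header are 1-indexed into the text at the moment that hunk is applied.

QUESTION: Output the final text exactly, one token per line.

Hunk 1: at line 9 remove [uvly,fhzho] add [psyl,gpv,gprnz] -> 15 lines: csbc ylkm vwat vjp kfrk cwy evwz bmngf ygk bpqcq psyl gpv gprnz hvemf xrwlw
Hunk 2: at line 4 remove [kfrk,cwy] add [fvdb,spqt] -> 15 lines: csbc ylkm vwat vjp fvdb spqt evwz bmngf ygk bpqcq psyl gpv gprnz hvemf xrwlw
Hunk 3: at line 7 remove [ygk,bpqcq] add [nbvyp] -> 14 lines: csbc ylkm vwat vjp fvdb spqt evwz bmngf nbvyp psyl gpv gprnz hvemf xrwlw
Hunk 4: at line 6 remove [bmngf] add [qek,dmj] -> 15 lines: csbc ylkm vwat vjp fvdb spqt evwz qek dmj nbvyp psyl gpv gprnz hvemf xrwlw
Hunk 5: at line 11 remove [gprnz] add [fba,lshfc,akurd] -> 17 lines: csbc ylkm vwat vjp fvdb spqt evwz qek dmj nbvyp psyl gpv fba lshfc akurd hvemf xrwlw
Hunk 6: at line 5 remove [evwz,qek,dmj] add [ulek,sfl] -> 16 lines: csbc ylkm vwat vjp fvdb spqt ulek sfl nbvyp psyl gpv fba lshfc akurd hvemf xrwlw
Hunk 7: at line 2 remove [vjp] add [kkg,deqw,kkc] -> 18 lines: csbc ylkm vwat kkg deqw kkc fvdb spqt ulek sfl nbvyp psyl gpv fba lshfc akurd hvemf xrwlw

Answer: csbc
ylkm
vwat
kkg
deqw
kkc
fvdb
spqt
ulek
sfl
nbvyp
psyl
gpv
fba
lshfc
akurd
hvemf
xrwlw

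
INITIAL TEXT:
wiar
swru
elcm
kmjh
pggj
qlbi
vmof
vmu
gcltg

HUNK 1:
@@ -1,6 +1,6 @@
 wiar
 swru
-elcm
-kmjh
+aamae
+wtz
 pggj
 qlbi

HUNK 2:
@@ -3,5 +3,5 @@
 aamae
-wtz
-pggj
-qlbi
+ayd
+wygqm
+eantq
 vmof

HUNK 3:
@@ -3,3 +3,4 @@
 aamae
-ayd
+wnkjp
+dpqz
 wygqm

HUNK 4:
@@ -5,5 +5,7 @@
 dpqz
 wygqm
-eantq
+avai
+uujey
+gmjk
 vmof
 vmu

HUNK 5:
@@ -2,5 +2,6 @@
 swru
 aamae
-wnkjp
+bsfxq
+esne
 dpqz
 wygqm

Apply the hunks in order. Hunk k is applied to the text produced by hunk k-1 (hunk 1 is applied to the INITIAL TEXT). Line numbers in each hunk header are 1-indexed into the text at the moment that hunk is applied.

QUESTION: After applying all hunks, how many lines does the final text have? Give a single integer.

Hunk 1: at line 1 remove [elcm,kmjh] add [aamae,wtz] -> 9 lines: wiar swru aamae wtz pggj qlbi vmof vmu gcltg
Hunk 2: at line 3 remove [wtz,pggj,qlbi] add [ayd,wygqm,eantq] -> 9 lines: wiar swru aamae ayd wygqm eantq vmof vmu gcltg
Hunk 3: at line 3 remove [ayd] add [wnkjp,dpqz] -> 10 lines: wiar swru aamae wnkjp dpqz wygqm eantq vmof vmu gcltg
Hunk 4: at line 5 remove [eantq] add [avai,uujey,gmjk] -> 12 lines: wiar swru aamae wnkjp dpqz wygqm avai uujey gmjk vmof vmu gcltg
Hunk 5: at line 2 remove [wnkjp] add [bsfxq,esne] -> 13 lines: wiar swru aamae bsfxq esne dpqz wygqm avai uujey gmjk vmof vmu gcltg
Final line count: 13

Answer: 13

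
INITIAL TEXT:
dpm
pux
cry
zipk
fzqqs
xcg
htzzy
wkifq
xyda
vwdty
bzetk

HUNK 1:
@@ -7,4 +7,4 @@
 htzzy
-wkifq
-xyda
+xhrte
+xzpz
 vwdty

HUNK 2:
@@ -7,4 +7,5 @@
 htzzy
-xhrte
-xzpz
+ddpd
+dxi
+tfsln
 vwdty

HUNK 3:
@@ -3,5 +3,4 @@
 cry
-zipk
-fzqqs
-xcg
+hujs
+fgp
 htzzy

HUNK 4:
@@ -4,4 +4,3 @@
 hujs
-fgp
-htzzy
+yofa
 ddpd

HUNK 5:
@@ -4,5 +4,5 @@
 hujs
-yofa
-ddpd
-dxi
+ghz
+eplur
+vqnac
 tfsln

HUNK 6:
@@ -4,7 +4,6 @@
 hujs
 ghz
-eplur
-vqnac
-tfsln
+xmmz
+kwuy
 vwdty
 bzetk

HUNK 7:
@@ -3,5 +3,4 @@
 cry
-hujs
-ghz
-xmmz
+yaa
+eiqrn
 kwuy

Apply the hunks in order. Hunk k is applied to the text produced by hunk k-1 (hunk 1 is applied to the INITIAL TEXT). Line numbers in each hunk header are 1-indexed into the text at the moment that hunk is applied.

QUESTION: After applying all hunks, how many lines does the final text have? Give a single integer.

Answer: 8

Derivation:
Hunk 1: at line 7 remove [wkifq,xyda] add [xhrte,xzpz] -> 11 lines: dpm pux cry zipk fzqqs xcg htzzy xhrte xzpz vwdty bzetk
Hunk 2: at line 7 remove [xhrte,xzpz] add [ddpd,dxi,tfsln] -> 12 lines: dpm pux cry zipk fzqqs xcg htzzy ddpd dxi tfsln vwdty bzetk
Hunk 3: at line 3 remove [zipk,fzqqs,xcg] add [hujs,fgp] -> 11 lines: dpm pux cry hujs fgp htzzy ddpd dxi tfsln vwdty bzetk
Hunk 4: at line 4 remove [fgp,htzzy] add [yofa] -> 10 lines: dpm pux cry hujs yofa ddpd dxi tfsln vwdty bzetk
Hunk 5: at line 4 remove [yofa,ddpd,dxi] add [ghz,eplur,vqnac] -> 10 lines: dpm pux cry hujs ghz eplur vqnac tfsln vwdty bzetk
Hunk 6: at line 4 remove [eplur,vqnac,tfsln] add [xmmz,kwuy] -> 9 lines: dpm pux cry hujs ghz xmmz kwuy vwdty bzetk
Hunk 7: at line 3 remove [hujs,ghz,xmmz] add [yaa,eiqrn] -> 8 lines: dpm pux cry yaa eiqrn kwuy vwdty bzetk
Final line count: 8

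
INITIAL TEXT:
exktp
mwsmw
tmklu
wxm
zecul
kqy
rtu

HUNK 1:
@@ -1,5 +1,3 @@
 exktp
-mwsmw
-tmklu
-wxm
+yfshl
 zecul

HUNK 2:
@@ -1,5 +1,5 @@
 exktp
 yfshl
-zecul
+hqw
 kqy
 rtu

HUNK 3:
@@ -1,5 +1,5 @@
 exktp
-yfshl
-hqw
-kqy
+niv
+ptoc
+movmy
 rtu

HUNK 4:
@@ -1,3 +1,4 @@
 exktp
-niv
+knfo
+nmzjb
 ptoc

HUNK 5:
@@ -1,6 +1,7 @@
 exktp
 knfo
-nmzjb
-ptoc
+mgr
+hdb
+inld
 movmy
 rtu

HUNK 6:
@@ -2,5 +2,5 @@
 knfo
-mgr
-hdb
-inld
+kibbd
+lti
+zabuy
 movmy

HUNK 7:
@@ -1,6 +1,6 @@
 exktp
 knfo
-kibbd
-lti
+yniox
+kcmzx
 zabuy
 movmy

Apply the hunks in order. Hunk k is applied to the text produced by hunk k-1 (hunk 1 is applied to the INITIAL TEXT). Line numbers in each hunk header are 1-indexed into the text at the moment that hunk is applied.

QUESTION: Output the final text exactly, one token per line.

Hunk 1: at line 1 remove [mwsmw,tmklu,wxm] add [yfshl] -> 5 lines: exktp yfshl zecul kqy rtu
Hunk 2: at line 1 remove [zecul] add [hqw] -> 5 lines: exktp yfshl hqw kqy rtu
Hunk 3: at line 1 remove [yfshl,hqw,kqy] add [niv,ptoc,movmy] -> 5 lines: exktp niv ptoc movmy rtu
Hunk 4: at line 1 remove [niv] add [knfo,nmzjb] -> 6 lines: exktp knfo nmzjb ptoc movmy rtu
Hunk 5: at line 1 remove [nmzjb,ptoc] add [mgr,hdb,inld] -> 7 lines: exktp knfo mgr hdb inld movmy rtu
Hunk 6: at line 2 remove [mgr,hdb,inld] add [kibbd,lti,zabuy] -> 7 lines: exktp knfo kibbd lti zabuy movmy rtu
Hunk 7: at line 1 remove [kibbd,lti] add [yniox,kcmzx] -> 7 lines: exktp knfo yniox kcmzx zabuy movmy rtu

Answer: exktp
knfo
yniox
kcmzx
zabuy
movmy
rtu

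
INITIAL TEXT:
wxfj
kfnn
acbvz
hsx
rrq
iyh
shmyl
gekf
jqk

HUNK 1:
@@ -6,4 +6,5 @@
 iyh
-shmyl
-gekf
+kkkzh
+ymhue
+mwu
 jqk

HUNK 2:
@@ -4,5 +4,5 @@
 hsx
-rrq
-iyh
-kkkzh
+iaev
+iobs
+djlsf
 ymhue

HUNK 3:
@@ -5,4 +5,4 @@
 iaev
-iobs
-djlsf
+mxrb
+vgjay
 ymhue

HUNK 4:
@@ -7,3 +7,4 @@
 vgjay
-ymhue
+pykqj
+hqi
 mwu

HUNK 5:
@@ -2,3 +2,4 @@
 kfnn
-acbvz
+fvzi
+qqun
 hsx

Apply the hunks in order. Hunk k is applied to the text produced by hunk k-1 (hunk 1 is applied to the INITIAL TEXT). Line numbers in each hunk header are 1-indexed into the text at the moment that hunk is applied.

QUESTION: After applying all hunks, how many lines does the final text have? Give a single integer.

Hunk 1: at line 6 remove [shmyl,gekf] add [kkkzh,ymhue,mwu] -> 10 lines: wxfj kfnn acbvz hsx rrq iyh kkkzh ymhue mwu jqk
Hunk 2: at line 4 remove [rrq,iyh,kkkzh] add [iaev,iobs,djlsf] -> 10 lines: wxfj kfnn acbvz hsx iaev iobs djlsf ymhue mwu jqk
Hunk 3: at line 5 remove [iobs,djlsf] add [mxrb,vgjay] -> 10 lines: wxfj kfnn acbvz hsx iaev mxrb vgjay ymhue mwu jqk
Hunk 4: at line 7 remove [ymhue] add [pykqj,hqi] -> 11 lines: wxfj kfnn acbvz hsx iaev mxrb vgjay pykqj hqi mwu jqk
Hunk 5: at line 2 remove [acbvz] add [fvzi,qqun] -> 12 lines: wxfj kfnn fvzi qqun hsx iaev mxrb vgjay pykqj hqi mwu jqk
Final line count: 12

Answer: 12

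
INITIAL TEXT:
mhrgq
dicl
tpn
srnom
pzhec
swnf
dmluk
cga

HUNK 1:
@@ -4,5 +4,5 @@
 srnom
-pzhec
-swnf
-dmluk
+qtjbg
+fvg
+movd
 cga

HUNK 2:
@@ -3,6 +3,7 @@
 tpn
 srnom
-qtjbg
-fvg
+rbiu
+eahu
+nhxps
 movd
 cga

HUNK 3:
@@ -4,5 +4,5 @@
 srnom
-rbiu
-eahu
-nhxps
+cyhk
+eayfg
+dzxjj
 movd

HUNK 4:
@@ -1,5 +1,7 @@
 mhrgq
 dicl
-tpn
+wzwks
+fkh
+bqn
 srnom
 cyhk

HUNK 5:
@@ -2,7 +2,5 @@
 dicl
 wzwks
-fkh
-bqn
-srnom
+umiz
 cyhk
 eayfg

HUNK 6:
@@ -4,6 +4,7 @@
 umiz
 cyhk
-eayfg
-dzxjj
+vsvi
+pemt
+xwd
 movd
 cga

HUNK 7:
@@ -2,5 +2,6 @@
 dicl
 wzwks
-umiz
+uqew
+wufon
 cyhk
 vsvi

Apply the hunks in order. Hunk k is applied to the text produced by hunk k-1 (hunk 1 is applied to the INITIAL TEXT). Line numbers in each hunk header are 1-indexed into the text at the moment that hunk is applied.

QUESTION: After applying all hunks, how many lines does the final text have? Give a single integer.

Answer: 11

Derivation:
Hunk 1: at line 4 remove [pzhec,swnf,dmluk] add [qtjbg,fvg,movd] -> 8 lines: mhrgq dicl tpn srnom qtjbg fvg movd cga
Hunk 2: at line 3 remove [qtjbg,fvg] add [rbiu,eahu,nhxps] -> 9 lines: mhrgq dicl tpn srnom rbiu eahu nhxps movd cga
Hunk 3: at line 4 remove [rbiu,eahu,nhxps] add [cyhk,eayfg,dzxjj] -> 9 lines: mhrgq dicl tpn srnom cyhk eayfg dzxjj movd cga
Hunk 4: at line 1 remove [tpn] add [wzwks,fkh,bqn] -> 11 lines: mhrgq dicl wzwks fkh bqn srnom cyhk eayfg dzxjj movd cga
Hunk 5: at line 2 remove [fkh,bqn,srnom] add [umiz] -> 9 lines: mhrgq dicl wzwks umiz cyhk eayfg dzxjj movd cga
Hunk 6: at line 4 remove [eayfg,dzxjj] add [vsvi,pemt,xwd] -> 10 lines: mhrgq dicl wzwks umiz cyhk vsvi pemt xwd movd cga
Hunk 7: at line 2 remove [umiz] add [uqew,wufon] -> 11 lines: mhrgq dicl wzwks uqew wufon cyhk vsvi pemt xwd movd cga
Final line count: 11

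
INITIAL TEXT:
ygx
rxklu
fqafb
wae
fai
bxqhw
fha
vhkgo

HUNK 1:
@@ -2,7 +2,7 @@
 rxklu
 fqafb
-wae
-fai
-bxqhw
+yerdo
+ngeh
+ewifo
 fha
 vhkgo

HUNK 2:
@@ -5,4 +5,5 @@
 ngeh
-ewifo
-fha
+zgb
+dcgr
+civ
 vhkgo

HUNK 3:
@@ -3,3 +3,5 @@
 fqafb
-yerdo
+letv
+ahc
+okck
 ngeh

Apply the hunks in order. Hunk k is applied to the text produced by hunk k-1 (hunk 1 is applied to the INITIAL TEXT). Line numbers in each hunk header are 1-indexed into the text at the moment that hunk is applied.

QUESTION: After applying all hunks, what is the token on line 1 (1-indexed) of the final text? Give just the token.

Hunk 1: at line 2 remove [wae,fai,bxqhw] add [yerdo,ngeh,ewifo] -> 8 lines: ygx rxklu fqafb yerdo ngeh ewifo fha vhkgo
Hunk 2: at line 5 remove [ewifo,fha] add [zgb,dcgr,civ] -> 9 lines: ygx rxklu fqafb yerdo ngeh zgb dcgr civ vhkgo
Hunk 3: at line 3 remove [yerdo] add [letv,ahc,okck] -> 11 lines: ygx rxklu fqafb letv ahc okck ngeh zgb dcgr civ vhkgo
Final line 1: ygx

Answer: ygx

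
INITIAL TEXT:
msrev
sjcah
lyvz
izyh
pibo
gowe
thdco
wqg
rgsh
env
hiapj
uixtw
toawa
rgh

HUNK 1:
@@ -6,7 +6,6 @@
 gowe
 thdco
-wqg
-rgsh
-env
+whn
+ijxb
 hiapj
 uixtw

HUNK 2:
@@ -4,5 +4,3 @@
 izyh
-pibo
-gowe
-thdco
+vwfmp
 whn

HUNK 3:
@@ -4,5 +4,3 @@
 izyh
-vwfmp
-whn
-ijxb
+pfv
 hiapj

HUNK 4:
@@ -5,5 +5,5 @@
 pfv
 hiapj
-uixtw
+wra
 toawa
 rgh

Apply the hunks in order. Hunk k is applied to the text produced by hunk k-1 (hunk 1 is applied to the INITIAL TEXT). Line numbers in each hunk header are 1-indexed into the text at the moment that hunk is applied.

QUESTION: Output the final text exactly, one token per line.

Hunk 1: at line 6 remove [wqg,rgsh,env] add [whn,ijxb] -> 13 lines: msrev sjcah lyvz izyh pibo gowe thdco whn ijxb hiapj uixtw toawa rgh
Hunk 2: at line 4 remove [pibo,gowe,thdco] add [vwfmp] -> 11 lines: msrev sjcah lyvz izyh vwfmp whn ijxb hiapj uixtw toawa rgh
Hunk 3: at line 4 remove [vwfmp,whn,ijxb] add [pfv] -> 9 lines: msrev sjcah lyvz izyh pfv hiapj uixtw toawa rgh
Hunk 4: at line 5 remove [uixtw] add [wra] -> 9 lines: msrev sjcah lyvz izyh pfv hiapj wra toawa rgh

Answer: msrev
sjcah
lyvz
izyh
pfv
hiapj
wra
toawa
rgh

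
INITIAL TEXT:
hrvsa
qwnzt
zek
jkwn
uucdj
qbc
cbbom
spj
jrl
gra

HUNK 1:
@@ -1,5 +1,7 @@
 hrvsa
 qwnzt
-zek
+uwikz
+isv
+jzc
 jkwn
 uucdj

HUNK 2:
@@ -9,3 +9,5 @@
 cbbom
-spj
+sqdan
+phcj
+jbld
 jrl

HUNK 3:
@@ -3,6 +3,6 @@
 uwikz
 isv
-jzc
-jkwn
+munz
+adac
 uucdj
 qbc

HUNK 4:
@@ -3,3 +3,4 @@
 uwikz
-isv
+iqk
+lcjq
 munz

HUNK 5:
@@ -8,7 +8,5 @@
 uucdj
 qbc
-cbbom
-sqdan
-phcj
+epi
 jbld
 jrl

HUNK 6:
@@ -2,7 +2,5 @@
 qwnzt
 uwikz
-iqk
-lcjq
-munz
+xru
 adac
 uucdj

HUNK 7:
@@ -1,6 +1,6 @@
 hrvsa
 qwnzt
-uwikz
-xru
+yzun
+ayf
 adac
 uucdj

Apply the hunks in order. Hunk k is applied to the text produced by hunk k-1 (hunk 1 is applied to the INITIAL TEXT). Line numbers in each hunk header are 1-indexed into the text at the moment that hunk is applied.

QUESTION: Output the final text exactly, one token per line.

Hunk 1: at line 1 remove [zek] add [uwikz,isv,jzc] -> 12 lines: hrvsa qwnzt uwikz isv jzc jkwn uucdj qbc cbbom spj jrl gra
Hunk 2: at line 9 remove [spj] add [sqdan,phcj,jbld] -> 14 lines: hrvsa qwnzt uwikz isv jzc jkwn uucdj qbc cbbom sqdan phcj jbld jrl gra
Hunk 3: at line 3 remove [jzc,jkwn] add [munz,adac] -> 14 lines: hrvsa qwnzt uwikz isv munz adac uucdj qbc cbbom sqdan phcj jbld jrl gra
Hunk 4: at line 3 remove [isv] add [iqk,lcjq] -> 15 lines: hrvsa qwnzt uwikz iqk lcjq munz adac uucdj qbc cbbom sqdan phcj jbld jrl gra
Hunk 5: at line 8 remove [cbbom,sqdan,phcj] add [epi] -> 13 lines: hrvsa qwnzt uwikz iqk lcjq munz adac uucdj qbc epi jbld jrl gra
Hunk 6: at line 2 remove [iqk,lcjq,munz] add [xru] -> 11 lines: hrvsa qwnzt uwikz xru adac uucdj qbc epi jbld jrl gra
Hunk 7: at line 1 remove [uwikz,xru] add [yzun,ayf] -> 11 lines: hrvsa qwnzt yzun ayf adac uucdj qbc epi jbld jrl gra

Answer: hrvsa
qwnzt
yzun
ayf
adac
uucdj
qbc
epi
jbld
jrl
gra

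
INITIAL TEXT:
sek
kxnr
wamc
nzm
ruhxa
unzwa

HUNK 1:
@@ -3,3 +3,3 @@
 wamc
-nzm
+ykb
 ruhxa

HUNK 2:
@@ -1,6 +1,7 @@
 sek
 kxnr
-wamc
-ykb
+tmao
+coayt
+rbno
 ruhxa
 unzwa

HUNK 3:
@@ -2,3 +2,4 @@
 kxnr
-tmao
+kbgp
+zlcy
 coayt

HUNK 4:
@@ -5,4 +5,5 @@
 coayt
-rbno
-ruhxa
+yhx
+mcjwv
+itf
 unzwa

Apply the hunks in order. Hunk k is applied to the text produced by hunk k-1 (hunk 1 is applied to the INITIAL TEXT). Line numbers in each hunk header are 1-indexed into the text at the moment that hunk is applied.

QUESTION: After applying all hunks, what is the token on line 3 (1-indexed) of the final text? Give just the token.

Hunk 1: at line 3 remove [nzm] add [ykb] -> 6 lines: sek kxnr wamc ykb ruhxa unzwa
Hunk 2: at line 1 remove [wamc,ykb] add [tmao,coayt,rbno] -> 7 lines: sek kxnr tmao coayt rbno ruhxa unzwa
Hunk 3: at line 2 remove [tmao] add [kbgp,zlcy] -> 8 lines: sek kxnr kbgp zlcy coayt rbno ruhxa unzwa
Hunk 4: at line 5 remove [rbno,ruhxa] add [yhx,mcjwv,itf] -> 9 lines: sek kxnr kbgp zlcy coayt yhx mcjwv itf unzwa
Final line 3: kbgp

Answer: kbgp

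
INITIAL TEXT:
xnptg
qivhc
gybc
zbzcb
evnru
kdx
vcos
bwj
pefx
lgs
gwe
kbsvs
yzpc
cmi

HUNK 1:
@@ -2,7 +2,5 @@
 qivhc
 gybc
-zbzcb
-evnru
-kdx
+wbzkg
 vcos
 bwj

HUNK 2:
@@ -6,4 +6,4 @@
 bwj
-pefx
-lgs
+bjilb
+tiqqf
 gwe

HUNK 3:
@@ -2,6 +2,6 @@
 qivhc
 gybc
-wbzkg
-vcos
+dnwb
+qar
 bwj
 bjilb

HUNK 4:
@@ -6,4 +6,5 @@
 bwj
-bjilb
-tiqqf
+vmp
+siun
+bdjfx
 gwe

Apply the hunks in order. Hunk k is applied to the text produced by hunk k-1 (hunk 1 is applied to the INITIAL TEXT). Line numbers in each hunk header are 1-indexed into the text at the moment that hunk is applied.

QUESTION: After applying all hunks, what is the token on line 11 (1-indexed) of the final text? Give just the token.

Hunk 1: at line 2 remove [zbzcb,evnru,kdx] add [wbzkg] -> 12 lines: xnptg qivhc gybc wbzkg vcos bwj pefx lgs gwe kbsvs yzpc cmi
Hunk 2: at line 6 remove [pefx,lgs] add [bjilb,tiqqf] -> 12 lines: xnptg qivhc gybc wbzkg vcos bwj bjilb tiqqf gwe kbsvs yzpc cmi
Hunk 3: at line 2 remove [wbzkg,vcos] add [dnwb,qar] -> 12 lines: xnptg qivhc gybc dnwb qar bwj bjilb tiqqf gwe kbsvs yzpc cmi
Hunk 4: at line 6 remove [bjilb,tiqqf] add [vmp,siun,bdjfx] -> 13 lines: xnptg qivhc gybc dnwb qar bwj vmp siun bdjfx gwe kbsvs yzpc cmi
Final line 11: kbsvs

Answer: kbsvs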